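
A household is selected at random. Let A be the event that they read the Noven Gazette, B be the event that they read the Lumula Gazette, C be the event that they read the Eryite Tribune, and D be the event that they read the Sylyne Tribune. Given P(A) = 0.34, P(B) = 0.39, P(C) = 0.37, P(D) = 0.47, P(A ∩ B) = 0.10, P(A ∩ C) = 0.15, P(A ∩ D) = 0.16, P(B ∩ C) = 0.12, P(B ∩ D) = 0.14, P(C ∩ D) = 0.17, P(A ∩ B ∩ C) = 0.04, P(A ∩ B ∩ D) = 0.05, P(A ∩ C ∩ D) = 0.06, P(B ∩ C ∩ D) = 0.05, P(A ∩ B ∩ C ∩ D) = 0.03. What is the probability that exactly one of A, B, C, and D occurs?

0.37

P(exactly one) = 0.34 + 0.39 + 0.37 + 0.47 − 2·0.10 − 2·0.15 − 2·0.16 − 2·0.12 − 2·0.14 − 2·0.17 + 3·0.04 + 3·0.05 + 3·0.06 + 3·0.05 − 4·0.03 = 0.37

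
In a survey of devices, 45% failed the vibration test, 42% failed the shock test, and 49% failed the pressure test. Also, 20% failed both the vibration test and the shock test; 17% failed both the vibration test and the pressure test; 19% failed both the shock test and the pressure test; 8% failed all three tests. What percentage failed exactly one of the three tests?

48%

Using the inclusion–exclusion count for exactly one event:
P(exactly one) = 45 + 42 + 49 − 2·20 − 2·17 − 2·19 + 3·8 = 48%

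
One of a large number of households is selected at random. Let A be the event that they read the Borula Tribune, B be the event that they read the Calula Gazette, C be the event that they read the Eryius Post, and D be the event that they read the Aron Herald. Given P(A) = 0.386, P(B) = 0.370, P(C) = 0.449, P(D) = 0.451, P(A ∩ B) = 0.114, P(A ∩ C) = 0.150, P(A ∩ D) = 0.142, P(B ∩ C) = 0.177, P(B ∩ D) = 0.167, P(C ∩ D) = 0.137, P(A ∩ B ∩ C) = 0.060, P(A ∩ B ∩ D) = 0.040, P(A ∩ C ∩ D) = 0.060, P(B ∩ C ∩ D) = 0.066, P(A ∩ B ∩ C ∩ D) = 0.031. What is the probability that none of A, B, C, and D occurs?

0.036

Inclusion–exclusion gives
P(A ∪ B ∪ C ∪ D) = 0.386 + 0.370 + 0.449 + 0.451 − 0.114 − 0.150 − 0.142 − 0.177 − 0.167 − 0.137 + 0.060 + 0.040 + 0.060 + 0.066 − 0.031 = 0.964
P(none) = 1 − 0.964 = 0.036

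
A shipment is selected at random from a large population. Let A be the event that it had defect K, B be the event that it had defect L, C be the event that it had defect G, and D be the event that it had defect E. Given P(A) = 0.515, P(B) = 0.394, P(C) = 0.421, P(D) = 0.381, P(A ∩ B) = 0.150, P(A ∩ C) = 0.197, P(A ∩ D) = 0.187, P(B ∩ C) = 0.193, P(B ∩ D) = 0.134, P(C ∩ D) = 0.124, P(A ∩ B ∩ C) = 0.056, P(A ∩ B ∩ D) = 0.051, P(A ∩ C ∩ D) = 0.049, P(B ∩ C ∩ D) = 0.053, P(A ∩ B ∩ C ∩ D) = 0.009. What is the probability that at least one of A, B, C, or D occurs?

P(A ∪ B ∪ C ∪ D) = 0.515 + 0.394 + 0.421 + 0.381 − 0.150 − 0.197 − 0.187 − 0.193 − 0.134 − 0.124 + 0.056 + 0.051 + 0.049 + 0.053 − 0.009 = 0.926

0.926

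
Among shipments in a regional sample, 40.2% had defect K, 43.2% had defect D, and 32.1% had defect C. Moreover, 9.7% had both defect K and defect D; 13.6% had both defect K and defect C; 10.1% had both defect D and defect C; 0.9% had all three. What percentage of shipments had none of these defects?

By inclusion–exclusion:
P(at least one) = 40.2 + 43.2 + 32.1 − 9.7 − 13.6 − 10.1 + 0.9 = 83.0%
P(none) = 100% − 83.0% = 17.0%

17.0%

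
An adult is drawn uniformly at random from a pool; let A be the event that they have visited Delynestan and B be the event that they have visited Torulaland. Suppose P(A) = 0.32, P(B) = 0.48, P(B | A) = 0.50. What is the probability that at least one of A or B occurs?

0.64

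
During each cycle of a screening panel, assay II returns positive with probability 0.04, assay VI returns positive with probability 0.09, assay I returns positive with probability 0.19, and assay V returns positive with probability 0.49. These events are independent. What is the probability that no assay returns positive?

0.36088416

Independence gives P(none) = ∏(1 − pᵢ).
P(none) = (1 − 0.04) × (1 − 0.09) × (1 − 0.19) × (1 − 0.49) = 0.96 × 0.91 × 0.81 × 0.51 = 0.36088416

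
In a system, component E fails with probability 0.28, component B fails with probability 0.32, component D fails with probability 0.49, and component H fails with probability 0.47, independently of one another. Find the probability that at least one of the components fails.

P(none) = (1 − 0.28) × (1 − 0.32) × (1 − 0.49) × (1 − 0.47) = 0.72 × 0.68 × 0.51 × 0.53 = 0.13233888
P(at least one) = 1 − 0.13233888 = 0.86766112

0.86766112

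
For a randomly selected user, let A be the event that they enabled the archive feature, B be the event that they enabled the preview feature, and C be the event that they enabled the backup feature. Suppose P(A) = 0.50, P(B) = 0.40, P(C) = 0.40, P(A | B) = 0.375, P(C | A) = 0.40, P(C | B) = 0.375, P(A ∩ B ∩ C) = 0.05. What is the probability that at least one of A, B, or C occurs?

P(A ∩ B) = P(B)·P(A|B) = 0.40 × 0.375 = 0.15
P(A ∩ C) = P(A)·P(C|A) = 0.50 × 0.40 = 0.20
P(B ∩ C) = P(B)·P(C|B) = 0.40 × 0.375 = 0.15
P(A ∪ B ∪ C) = 0.50 + 0.40 + 0.40 − 0.15 − 0.20 − 0.15 + 0.05 = 0.85

0.85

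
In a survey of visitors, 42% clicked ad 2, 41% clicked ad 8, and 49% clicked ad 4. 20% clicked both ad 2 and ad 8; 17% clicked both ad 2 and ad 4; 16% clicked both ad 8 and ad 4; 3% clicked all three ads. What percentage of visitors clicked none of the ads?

18%

P(union) = 42 + 41 + 49 − 20 − 17 − 16 + 3 = 82%
P(none) = 100% − 82% = 18%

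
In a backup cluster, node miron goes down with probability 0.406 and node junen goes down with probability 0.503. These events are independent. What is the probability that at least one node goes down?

0.704782

Since the events are independent, P(none) is the product of the individual non-occurrence probabilities.
P(none) = (1 − 0.406) × (1 − 0.503) = 0.594 × 0.497 = 0.295218
P(at least one) = 1 − 0.295218 = 0.704782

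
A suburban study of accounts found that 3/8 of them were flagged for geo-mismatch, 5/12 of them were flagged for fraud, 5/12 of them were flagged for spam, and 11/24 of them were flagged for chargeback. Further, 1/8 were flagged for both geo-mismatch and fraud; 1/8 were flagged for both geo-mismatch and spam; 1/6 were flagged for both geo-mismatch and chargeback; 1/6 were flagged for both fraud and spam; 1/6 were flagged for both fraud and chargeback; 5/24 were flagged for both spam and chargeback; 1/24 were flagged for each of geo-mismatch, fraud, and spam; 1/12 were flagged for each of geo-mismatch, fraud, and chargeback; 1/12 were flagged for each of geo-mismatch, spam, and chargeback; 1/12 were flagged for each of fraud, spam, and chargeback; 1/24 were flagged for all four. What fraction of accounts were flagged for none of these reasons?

P(≥1) = 3/8 + 5/12 + 5/12 + 11/24 − 1/8 − 1/8 − 1/6 − 1/6 − 1/6 − 5/24 + 1/24 + 1/12 + 1/12 + 1/12 − 1/24 = 23/24
P(none) = 1 − 23/24 = 1/24

1/24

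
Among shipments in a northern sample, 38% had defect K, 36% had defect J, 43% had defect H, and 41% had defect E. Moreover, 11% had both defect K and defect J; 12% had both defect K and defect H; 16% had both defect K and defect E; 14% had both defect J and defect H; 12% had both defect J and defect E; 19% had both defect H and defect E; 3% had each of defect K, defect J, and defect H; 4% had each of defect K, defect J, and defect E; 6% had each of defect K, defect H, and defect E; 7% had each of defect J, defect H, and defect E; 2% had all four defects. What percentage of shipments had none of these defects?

Inclusion–exclusion gives
P(≥1) = 38 + 36 + 43 + 41 − 11 − 12 − 16 − 14 − 12 − 19 + 3 + 4 + 6 + 7 − 2 = 92%
P(none) = 100% − 92% = 8%

8%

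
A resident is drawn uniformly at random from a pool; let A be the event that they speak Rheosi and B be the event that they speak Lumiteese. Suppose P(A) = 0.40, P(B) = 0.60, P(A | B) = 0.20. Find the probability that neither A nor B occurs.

P(A ∩ B) = P(B)·P(A|B) = 0.60 × 0.20 = 0.12
By inclusion–exclusion:
P(A ∪ B) = 0.40 + 0.60 − 0.12 = 0.88
P(none) = 1 − 0.88 = 0.12

0.12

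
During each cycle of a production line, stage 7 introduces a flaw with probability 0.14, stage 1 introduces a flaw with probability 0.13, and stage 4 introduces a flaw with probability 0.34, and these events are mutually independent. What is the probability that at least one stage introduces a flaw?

Independence gives P(none) = ∏(1 − pᵢ).
P(none) = (1 − 0.14) × (1 − 0.13) × (1 − 0.34) = 0.86 × 0.87 × 0.66 = 0.493812
P(at least one) = 1 − 0.493812 = 0.506188

0.506188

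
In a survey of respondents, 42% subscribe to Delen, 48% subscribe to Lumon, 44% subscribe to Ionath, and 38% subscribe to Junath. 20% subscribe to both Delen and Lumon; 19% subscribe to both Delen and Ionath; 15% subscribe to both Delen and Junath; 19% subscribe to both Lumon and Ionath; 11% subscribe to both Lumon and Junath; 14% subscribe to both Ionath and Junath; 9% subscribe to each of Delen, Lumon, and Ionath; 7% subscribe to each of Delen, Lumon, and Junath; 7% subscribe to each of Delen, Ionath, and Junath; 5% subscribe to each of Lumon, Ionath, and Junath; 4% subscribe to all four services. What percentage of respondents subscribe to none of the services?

By inclusion-exclusion,
P(union) = 42 + 48 + 44 + 38 − 20 − 19 − 15 − 19 − 11 − 14 + 9 + 7 + 7 + 5 − 4 = 98%
P(none) = 100% − 98% = 2%

2%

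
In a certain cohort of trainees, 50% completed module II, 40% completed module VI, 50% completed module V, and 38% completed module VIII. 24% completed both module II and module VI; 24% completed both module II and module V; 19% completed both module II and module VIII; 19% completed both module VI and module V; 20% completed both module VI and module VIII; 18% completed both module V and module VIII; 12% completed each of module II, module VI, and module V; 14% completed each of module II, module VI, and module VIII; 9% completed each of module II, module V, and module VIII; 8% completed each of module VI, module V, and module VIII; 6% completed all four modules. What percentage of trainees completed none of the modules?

9%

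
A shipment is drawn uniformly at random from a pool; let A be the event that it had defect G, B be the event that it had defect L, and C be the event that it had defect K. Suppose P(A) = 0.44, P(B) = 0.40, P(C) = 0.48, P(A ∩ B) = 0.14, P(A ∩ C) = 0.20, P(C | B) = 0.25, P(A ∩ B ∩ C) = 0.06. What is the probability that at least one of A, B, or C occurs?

P(B ∩ C) = P(B)·P(C|B) = 0.40 × 0.25 = 0.10
Using inclusion–exclusion:
P(A ∪ B ∪ C) = 0.44 + 0.40 + 0.48 − 0.14 − 0.20 − 0.10 + 0.06 = 0.94

0.94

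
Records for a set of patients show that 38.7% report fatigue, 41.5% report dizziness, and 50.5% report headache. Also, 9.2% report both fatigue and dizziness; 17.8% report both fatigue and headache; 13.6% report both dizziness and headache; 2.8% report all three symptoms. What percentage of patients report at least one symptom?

92.9%

P(union) = 38.7 + 41.5 + 50.5 − 9.2 − 17.8 − 13.6 + 2.8 = 92.9%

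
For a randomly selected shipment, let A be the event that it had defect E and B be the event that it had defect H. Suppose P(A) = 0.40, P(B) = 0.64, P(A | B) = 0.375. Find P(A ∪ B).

P(A ∩ B) = P(B)·P(A|B) = 0.64 × 0.375 = 0.24
Using inclusion–exclusion:
P(A ∪ B) = 0.40 + 0.64 − 0.24 = 0.80

0.80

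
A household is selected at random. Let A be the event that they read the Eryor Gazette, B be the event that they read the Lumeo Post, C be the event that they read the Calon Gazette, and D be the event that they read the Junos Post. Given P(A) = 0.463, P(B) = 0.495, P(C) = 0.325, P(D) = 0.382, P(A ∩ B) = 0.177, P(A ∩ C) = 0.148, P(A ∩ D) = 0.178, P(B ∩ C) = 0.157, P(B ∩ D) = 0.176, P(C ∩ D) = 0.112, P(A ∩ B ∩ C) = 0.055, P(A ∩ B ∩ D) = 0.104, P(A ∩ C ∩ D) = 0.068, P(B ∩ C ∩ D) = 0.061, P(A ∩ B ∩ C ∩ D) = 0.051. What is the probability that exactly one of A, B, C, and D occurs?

0.429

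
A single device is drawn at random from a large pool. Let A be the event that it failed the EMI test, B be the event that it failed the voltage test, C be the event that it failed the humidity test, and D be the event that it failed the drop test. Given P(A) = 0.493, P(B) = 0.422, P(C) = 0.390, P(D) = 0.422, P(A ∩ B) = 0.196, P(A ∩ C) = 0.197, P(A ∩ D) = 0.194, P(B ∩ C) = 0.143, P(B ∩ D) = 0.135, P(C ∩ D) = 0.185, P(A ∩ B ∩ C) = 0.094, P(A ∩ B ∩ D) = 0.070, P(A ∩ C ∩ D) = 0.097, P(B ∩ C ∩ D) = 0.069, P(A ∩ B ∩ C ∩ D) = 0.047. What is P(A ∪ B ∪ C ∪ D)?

0.960

By inclusion–exclusion:
P(A ∪ B ∪ C ∪ D) = 0.493 + 0.422 + 0.390 + 0.422 − 0.196 − 0.197 − 0.194 − 0.143 − 0.135 − 0.185 + 0.094 + 0.070 + 0.097 + 0.069 − 0.047 = 0.960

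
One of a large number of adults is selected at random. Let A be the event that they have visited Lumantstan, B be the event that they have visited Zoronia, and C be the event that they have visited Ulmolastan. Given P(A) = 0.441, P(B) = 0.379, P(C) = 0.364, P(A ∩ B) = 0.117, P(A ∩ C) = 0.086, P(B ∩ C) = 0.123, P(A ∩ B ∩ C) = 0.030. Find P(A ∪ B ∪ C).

By inclusion-exclusion,
P(A ∪ B ∪ C) = 0.441 + 0.379 + 0.364 − 0.117 − 0.086 − 0.123 + 0.030 = 0.888

0.888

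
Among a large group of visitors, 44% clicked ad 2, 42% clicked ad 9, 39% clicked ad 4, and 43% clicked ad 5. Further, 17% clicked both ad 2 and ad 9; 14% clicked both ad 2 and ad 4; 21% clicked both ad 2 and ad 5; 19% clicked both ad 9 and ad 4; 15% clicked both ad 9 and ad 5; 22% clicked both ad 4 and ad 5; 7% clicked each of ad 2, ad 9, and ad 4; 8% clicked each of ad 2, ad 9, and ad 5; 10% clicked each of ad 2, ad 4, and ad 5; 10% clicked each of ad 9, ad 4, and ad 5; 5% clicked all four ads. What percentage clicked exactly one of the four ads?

P(exactly one) = 44 + 42 + 39 + 43 − 2·17 − 2·14 − 2·21 − 2·19 − 2·15 − 2·22 + 3·7 + 3·8 + 3·10 + 3·10 − 4·5 = 37%

37%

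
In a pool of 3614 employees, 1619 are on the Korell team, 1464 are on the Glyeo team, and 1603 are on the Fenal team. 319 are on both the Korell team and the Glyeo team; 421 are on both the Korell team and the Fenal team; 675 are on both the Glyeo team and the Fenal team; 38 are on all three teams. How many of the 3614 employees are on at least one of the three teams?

|union| = 1619 + 1464 + 1603 − 319 − 421 − 675 + 38 = 3309

3309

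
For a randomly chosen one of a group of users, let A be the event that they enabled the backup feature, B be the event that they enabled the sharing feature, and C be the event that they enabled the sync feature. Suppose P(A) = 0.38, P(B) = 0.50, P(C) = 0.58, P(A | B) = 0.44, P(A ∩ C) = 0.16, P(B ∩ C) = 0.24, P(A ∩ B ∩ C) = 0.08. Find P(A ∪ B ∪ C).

P(A ∩ B) = P(B)·P(A|B) = 0.50 × 0.44 = 0.22
Apply inclusion-exclusion:
P(A ∪ B ∪ C) = 0.38 + 0.50 + 0.58 − 0.22 − 0.16 − 0.24 + 0.08 = 0.92

0.92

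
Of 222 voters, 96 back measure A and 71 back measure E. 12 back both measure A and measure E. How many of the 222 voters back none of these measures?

67

Using inclusion–exclusion:
N(≥1) = 96 + 71 − 12 = 155
None: 222 − 155 = 67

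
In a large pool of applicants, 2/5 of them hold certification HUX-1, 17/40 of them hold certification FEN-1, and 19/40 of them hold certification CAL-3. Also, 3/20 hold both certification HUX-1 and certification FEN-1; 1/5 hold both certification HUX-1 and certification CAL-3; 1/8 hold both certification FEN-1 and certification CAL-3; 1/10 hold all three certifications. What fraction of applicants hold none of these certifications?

3/40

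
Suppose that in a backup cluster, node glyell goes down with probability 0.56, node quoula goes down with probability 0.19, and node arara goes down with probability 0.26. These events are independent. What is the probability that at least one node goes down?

Since the events are independent, P(none) is the product of the individual non-occurrence probabilities.
P(none) = (1 − 0.56) × (1 − 0.19) × (1 − 0.26) = 0.44 × 0.81 × 0.74 = 0.263736
P(at least one) = 1 − 0.263736 = 0.736264

0.736264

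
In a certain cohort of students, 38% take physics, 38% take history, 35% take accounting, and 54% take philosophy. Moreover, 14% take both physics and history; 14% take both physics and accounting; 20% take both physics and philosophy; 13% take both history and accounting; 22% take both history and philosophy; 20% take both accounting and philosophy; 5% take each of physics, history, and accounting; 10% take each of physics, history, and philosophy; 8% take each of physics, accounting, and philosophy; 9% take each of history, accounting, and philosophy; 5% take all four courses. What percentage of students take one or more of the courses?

89%

P(at least one) = 38 + 38 + 35 + 54 − 14 − 14 − 20 − 13 − 22 − 20 + 5 + 10 + 8 + 9 − 5 = 89%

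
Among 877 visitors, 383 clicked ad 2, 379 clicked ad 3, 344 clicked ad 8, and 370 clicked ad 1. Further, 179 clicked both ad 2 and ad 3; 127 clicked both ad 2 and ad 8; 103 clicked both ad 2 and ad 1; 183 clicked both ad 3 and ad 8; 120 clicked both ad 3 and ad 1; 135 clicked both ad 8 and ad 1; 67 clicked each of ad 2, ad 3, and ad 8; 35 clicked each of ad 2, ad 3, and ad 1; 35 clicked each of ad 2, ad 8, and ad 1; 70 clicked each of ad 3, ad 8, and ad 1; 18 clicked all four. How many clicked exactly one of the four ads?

331

Using the inclusion–exclusion count for exactly one event:
|exactly one| = 383 + 379 + 344 + 370 − 2·179 − 2·127 − 2·103 − 2·183 − 2·120 − 2·135 + 3·67 + 3·35 + 3·35 + 3·70 − 4·18 = 331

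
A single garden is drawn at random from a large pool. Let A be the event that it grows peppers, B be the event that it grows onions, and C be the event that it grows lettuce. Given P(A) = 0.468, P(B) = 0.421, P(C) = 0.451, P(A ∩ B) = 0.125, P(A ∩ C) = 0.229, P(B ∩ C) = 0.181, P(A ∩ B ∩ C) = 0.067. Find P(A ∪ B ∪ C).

Using inclusion–exclusion:
P(A ∪ B ∪ C) = 0.468 + 0.421 + 0.451 − 0.125 − 0.229 − 0.181 + 0.067 = 0.872

0.872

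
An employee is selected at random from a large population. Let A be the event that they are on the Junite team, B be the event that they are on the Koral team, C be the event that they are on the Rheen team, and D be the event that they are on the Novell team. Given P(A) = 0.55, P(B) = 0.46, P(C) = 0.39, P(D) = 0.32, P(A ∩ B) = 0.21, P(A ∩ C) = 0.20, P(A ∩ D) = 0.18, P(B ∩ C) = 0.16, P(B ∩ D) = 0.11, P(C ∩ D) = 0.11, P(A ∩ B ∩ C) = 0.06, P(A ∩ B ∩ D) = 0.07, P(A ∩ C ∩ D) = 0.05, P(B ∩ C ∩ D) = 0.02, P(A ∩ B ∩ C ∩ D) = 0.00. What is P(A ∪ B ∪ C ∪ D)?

By inclusion-exclusion,
P(A ∪ B ∪ C ∪ D) = 0.55 + 0.46 + 0.39 + 0.32 − 0.21 − 0.20 − 0.18 − 0.16 − 0.11 − 0.11 + 0.06 + 0.07 + 0.05 + 0.02 − 0.00 = 0.95

0.95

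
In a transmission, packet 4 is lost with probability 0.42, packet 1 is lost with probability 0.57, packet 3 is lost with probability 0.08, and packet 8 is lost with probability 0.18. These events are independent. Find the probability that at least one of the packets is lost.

0.81185264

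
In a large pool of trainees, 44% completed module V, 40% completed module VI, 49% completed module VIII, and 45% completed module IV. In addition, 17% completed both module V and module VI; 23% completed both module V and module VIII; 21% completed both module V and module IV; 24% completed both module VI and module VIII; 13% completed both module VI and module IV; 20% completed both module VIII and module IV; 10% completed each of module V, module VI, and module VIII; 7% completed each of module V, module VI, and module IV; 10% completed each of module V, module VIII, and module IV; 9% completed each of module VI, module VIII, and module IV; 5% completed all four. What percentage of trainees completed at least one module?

Apply inclusion-exclusion:
P(≥1) = 44 + 40 + 49 + 45 − 17 − 23 − 21 − 24 − 13 − 20 + 10 + 7 + 10 + 9 − 5 = 91%

91%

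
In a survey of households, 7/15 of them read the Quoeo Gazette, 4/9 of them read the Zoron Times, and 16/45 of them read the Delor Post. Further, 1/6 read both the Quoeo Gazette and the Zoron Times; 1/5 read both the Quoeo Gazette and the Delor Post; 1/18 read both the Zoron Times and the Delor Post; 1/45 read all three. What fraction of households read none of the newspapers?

2/15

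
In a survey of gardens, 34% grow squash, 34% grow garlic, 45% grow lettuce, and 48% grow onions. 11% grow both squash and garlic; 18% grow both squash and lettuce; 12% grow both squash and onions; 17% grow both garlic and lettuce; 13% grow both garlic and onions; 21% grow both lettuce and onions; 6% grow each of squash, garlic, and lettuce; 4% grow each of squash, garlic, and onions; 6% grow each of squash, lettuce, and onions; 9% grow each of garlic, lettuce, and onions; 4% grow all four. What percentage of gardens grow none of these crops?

10%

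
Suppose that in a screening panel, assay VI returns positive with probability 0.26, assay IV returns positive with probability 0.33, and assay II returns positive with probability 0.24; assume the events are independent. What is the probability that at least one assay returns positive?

Since the events are independent, P(none) is the product of the individual non-occurrence probabilities.
P(none) = (1 − 0.26) × (1 − 0.33) × (1 − 0.24) = 0.74 × 0.67 × 0.76 = 0.376808
P(at least one) = 1 − 0.376808 = 0.623192

0.623192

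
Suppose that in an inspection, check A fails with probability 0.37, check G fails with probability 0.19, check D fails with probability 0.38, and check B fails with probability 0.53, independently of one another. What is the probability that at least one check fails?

Independence gives P(none) = ∏(1 − pᵢ).
P(none) = (1 − 0.37) × (1 − 0.19) × (1 − 0.38) × (1 − 0.53) = 0.63 × 0.81 × 0.62 × 0.47 = 0.14870142
P(at least one) = 1 − 0.14870142 = 0.85129858

0.85129858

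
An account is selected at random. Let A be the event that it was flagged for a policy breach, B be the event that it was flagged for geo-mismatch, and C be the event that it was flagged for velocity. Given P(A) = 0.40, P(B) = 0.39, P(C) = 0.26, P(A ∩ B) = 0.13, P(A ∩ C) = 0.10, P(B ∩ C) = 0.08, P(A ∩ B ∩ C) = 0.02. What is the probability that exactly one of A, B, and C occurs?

0.49

By inclusion–exclusion (exactly-one form):
P(exactly one) = 0.40 + 0.39 + 0.26 − 2·0.13 − 2·0.10 − 2·0.08 + 3·0.02 = 0.49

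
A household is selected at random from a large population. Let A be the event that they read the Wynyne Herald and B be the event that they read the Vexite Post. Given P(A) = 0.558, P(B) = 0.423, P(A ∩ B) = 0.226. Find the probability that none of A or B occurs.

P(A ∪ B) = 0.558 + 0.423 − 0.226 = 0.755
P(none) = 1 − 0.755 = 0.245

0.245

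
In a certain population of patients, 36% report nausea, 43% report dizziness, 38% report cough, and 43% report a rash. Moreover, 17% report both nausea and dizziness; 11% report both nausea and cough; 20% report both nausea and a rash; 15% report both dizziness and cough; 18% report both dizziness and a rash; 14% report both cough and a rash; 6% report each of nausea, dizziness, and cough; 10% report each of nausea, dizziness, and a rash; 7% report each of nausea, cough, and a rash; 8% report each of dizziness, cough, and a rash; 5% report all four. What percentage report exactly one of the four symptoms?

43%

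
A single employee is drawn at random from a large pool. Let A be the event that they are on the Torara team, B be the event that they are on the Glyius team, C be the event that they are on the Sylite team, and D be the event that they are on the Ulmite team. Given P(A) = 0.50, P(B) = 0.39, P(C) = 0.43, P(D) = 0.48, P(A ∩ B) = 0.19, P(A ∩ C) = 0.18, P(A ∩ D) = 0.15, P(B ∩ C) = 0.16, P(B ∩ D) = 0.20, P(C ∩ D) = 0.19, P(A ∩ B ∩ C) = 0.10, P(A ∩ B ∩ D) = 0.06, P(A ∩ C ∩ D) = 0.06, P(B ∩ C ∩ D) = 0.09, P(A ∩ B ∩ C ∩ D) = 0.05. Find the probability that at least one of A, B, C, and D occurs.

Using inclusion–exclusion:
P(A ∪ B ∪ C ∪ D) = 0.50 + 0.39 + 0.43 + 0.48 − 0.19 − 0.18 − 0.15 − 0.16 − 0.20 − 0.19 + 0.10 + 0.06 + 0.06 + 0.09 − 0.05 = 0.99

0.99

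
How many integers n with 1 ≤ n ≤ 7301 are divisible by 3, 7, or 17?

3374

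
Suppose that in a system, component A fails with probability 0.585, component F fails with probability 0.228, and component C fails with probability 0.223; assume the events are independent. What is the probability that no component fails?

0.24893526

P(none) = (1 − 0.585) × (1 − 0.228) × (1 − 0.223) = 0.415 × 0.772 × 0.777 = 0.24893526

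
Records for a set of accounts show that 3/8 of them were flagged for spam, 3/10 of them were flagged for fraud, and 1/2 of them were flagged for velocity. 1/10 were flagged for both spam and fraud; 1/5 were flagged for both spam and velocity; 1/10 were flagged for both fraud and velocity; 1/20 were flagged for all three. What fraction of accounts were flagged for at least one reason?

P(union) = 3/8 + 3/10 + 1/2 − 1/10 − 1/5 − 1/10 + 1/20 = 33/40

33/40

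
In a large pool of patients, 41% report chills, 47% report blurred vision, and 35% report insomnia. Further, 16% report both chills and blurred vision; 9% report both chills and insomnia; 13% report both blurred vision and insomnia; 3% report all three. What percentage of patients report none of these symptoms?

12%

Inclusion–exclusion gives
P(union) = 41 + 47 + 35 − 16 − 9 − 13 + 3 = 88%
P(none) = 100% − 88% = 12%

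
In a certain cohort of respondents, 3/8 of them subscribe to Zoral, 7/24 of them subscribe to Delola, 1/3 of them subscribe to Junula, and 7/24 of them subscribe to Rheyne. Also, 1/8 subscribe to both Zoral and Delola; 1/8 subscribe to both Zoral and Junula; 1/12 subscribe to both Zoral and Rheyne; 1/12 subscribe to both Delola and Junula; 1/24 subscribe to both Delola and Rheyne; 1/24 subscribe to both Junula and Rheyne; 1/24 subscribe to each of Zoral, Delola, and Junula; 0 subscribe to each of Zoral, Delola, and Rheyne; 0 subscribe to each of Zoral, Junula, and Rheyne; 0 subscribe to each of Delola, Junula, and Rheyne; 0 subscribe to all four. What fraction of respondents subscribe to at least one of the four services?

5/6

Inclusion–exclusion gives
P(at least one) = 3/8 + 7/24 + 1/3 + 7/24 − 1/8 − 1/8 − 1/12 − 1/12 − 1/24 − 1/24 + 1/24 + 0 + 0 + 0 − 0 = 5/6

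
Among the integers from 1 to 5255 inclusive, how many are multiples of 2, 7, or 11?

3207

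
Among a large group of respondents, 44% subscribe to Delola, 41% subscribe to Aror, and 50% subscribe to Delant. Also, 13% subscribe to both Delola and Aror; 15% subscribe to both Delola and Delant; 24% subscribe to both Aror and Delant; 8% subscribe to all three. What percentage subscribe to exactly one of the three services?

By inclusion–exclusion (exactly-one form):
P(exactly one) = 44 + 41 + 50 − 2·13 − 2·15 − 2·24 + 3·8 = 55%

55%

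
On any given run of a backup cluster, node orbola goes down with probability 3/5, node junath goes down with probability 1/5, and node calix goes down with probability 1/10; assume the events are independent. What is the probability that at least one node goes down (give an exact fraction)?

89/125

P(none) = (1 − 3/5) × (1 − 1/5) × (1 − 1/10) = 2/5 × 4/5 × 9/10 = 36/125
P(at least one) = 1 − 36/125 = 89/125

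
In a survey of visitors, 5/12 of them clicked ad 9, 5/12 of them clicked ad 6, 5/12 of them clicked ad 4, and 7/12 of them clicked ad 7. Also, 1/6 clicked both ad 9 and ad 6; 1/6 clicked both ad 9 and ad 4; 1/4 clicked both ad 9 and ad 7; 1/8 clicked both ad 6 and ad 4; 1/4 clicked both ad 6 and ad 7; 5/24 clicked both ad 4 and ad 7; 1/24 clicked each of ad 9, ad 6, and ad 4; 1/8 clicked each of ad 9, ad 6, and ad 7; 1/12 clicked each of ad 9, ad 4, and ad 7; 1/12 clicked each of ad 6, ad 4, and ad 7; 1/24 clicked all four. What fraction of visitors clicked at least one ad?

By inclusion–exclusion:
P(union) = 5/12 + 5/12 + 5/12 + 7/12 − 1/6 − 1/6 − 1/4 − 1/8 − 1/4 − 5/24 + 1/24 + 1/8 + 1/12 + 1/12 − 1/24 = 23/24

23/24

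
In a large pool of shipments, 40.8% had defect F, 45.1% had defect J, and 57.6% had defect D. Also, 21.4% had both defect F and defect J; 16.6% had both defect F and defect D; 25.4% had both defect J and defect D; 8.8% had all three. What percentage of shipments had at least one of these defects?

88.9%

Inclusion–exclusion gives
P(at least one) = 40.8 + 45.1 + 57.6 − 21.4 − 16.6 − 25.4 + 8.8 = 88.9%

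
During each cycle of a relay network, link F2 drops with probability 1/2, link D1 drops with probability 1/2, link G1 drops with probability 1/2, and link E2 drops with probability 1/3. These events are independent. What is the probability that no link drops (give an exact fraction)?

1/12

P(none) = (1 − 1/2) × (1 − 1/2) × (1 − 1/2) × (1 − 1/3) = 1/2 × 1/2 × 1/2 × 2/3 = 1/12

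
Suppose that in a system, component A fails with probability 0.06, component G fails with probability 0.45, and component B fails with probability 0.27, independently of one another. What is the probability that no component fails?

0.37741

Independence gives P(none) = ∏(1 − pᵢ).
P(none) = (1 − 0.06) × (1 − 0.45) × (1 − 0.27) = 0.94 × 0.55 × 0.73 = 0.37741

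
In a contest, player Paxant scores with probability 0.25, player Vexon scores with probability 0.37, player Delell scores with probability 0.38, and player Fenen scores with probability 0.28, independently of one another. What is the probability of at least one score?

0.789076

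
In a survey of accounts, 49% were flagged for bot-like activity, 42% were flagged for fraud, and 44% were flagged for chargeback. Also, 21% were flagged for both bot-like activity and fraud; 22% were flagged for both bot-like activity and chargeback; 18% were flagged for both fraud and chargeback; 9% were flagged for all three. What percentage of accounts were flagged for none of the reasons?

17%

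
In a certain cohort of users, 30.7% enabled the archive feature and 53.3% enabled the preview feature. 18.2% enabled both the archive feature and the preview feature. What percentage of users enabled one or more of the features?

65.8%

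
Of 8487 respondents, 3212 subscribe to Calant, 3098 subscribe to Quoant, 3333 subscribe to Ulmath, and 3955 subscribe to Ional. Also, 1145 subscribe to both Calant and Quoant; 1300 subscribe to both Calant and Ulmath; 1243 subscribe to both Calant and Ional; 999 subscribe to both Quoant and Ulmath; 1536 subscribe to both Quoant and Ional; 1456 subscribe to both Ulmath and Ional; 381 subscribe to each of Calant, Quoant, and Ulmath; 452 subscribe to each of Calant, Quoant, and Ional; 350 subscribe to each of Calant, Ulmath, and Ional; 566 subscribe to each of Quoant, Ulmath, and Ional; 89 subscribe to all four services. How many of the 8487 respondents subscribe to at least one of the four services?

By inclusion-exclusion,
|union| = 3212 + 3098 + 3333 + 3955 − 1145 − 1300 − 1243 − 999 − 1536 − 1456 + 381 + 452 + 350 + 566 − 89 = 7579

7579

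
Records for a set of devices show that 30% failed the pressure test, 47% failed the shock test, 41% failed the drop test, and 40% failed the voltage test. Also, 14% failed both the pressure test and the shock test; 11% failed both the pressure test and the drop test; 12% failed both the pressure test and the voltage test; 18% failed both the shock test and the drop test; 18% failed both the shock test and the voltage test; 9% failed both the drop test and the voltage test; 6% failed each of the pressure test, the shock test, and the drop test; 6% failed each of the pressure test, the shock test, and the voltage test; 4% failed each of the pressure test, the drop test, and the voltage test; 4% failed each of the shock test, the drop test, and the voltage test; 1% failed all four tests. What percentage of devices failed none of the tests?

5%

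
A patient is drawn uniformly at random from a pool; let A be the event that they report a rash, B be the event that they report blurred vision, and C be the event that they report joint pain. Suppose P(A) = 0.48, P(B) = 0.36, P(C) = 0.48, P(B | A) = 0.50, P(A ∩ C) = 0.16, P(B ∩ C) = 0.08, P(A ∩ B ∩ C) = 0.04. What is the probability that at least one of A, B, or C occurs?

P(A ∩ B) = P(A)·P(B|A) = 0.48 × 0.50 = 0.24
Inclusion–exclusion gives
P(A ∪ B ∪ C) = 0.48 + 0.36 + 0.48 − 0.24 − 0.16 − 0.08 + 0.04 = 0.88

0.88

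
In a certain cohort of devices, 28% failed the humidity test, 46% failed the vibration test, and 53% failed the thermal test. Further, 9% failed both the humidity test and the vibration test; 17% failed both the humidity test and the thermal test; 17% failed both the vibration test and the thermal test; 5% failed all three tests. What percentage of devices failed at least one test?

89%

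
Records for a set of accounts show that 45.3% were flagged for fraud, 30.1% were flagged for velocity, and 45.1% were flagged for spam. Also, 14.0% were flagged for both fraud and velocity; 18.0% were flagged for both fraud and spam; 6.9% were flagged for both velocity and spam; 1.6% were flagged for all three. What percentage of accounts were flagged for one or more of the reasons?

Using inclusion–exclusion:
P(union) = 45.3 + 30.1 + 45.1 − 14.0 − 18.0 − 6.9 + 1.6 = 83.2%

83.2%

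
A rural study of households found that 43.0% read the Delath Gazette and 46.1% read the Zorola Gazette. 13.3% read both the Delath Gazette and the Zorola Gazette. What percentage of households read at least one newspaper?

75.8%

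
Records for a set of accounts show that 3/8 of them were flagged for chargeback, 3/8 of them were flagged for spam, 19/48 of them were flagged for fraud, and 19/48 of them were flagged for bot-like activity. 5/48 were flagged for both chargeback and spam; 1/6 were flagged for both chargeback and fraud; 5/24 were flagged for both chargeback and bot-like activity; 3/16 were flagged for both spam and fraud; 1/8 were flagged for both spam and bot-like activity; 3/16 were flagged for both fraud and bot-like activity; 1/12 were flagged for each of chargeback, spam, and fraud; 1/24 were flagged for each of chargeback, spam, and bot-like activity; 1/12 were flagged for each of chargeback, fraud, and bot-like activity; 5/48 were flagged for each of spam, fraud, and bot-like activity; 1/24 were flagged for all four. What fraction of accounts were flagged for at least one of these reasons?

P(at least one) = 3/8 + 3/8 + 19/48 + 19/48 − 5/48 − 1/6 − 5/24 − 3/16 − 1/8 − 3/16 + 1/12 + 1/24 + 1/12 + 5/48 − 1/24 = 5/6

5/6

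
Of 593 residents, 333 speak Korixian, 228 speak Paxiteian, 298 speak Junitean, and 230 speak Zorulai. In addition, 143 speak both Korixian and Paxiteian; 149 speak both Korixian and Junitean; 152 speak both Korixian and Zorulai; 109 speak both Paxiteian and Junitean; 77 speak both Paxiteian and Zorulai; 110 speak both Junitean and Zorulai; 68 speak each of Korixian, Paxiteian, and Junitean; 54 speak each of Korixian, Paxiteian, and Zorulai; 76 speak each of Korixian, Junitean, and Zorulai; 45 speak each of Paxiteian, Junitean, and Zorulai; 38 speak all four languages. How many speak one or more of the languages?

|at least one| = 333 + 228 + 298 + 230 − 143 − 149 − 152 − 109 − 77 − 110 + 68 + 54 + 76 + 45 − 38 = 554

554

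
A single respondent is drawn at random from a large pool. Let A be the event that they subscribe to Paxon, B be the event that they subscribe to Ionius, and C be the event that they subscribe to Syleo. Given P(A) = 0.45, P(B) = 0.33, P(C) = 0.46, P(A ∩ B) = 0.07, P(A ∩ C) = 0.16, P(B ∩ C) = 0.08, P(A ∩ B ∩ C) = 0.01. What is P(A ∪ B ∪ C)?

0.94

By inclusion–exclusion:
P(A ∪ B ∪ C) = 0.45 + 0.33 + 0.46 − 0.07 − 0.16 − 0.08 + 0.01 = 0.94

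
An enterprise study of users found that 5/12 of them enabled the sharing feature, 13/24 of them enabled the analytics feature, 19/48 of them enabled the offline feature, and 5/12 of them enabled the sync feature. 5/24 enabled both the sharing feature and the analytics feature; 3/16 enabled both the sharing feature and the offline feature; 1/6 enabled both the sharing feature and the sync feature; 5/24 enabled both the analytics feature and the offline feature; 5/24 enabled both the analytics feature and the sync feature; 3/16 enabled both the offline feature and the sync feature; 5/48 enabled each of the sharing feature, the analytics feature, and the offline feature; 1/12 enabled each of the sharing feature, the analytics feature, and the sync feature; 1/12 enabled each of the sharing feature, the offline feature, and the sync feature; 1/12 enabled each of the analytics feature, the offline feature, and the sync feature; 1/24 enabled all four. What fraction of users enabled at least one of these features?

11/12

Apply inclusion-exclusion:
P(≥1) = 5/12 + 13/24 + 19/48 + 5/12 − 5/24 − 3/16 − 1/6 − 5/24 − 5/24 − 3/16 + 5/48 + 1/12 + 1/12 + 1/12 − 1/24 = 11/12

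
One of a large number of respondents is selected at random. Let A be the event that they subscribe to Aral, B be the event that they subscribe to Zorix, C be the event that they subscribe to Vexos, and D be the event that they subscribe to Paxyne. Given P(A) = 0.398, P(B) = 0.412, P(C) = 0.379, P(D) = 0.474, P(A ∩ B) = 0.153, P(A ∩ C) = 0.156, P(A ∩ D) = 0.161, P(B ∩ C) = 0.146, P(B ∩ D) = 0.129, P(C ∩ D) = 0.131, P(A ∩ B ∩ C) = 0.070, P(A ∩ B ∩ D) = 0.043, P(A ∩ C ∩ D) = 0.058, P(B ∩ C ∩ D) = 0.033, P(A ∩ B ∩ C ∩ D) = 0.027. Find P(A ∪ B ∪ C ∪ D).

0.964

Inclusion–exclusion gives
P(A ∪ B ∪ C ∪ D) = 0.398 + 0.412 + 0.379 + 0.474 − 0.153 − 0.156 − 0.161 − 0.146 − 0.129 − 0.131 + 0.070 + 0.043 + 0.058 + 0.033 − 0.027 = 0.964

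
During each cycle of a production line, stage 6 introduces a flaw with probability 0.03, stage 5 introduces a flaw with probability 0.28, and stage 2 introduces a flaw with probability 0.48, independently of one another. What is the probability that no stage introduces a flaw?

P(none) = (1 − 0.03) × (1 − 0.28) × (1 − 0.48) = 0.97 × 0.72 × 0.52 = 0.363168

0.363168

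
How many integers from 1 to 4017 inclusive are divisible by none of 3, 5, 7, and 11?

1669

Apply inclusion-exclusion:
1339 + 803 + 573 + 365 − 267 − 191 − 121 − 114 − 73 − 52 + 38 + 24 + 17 + 10 − 3 = 2348
4017 − 2348 = 1669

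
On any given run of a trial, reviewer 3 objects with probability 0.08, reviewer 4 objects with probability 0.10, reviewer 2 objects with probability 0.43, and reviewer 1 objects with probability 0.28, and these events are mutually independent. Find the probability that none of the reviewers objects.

Independence gives P(none) = ∏(1 − pᵢ).
P(none) = (1 − 0.08) × (1 − 0.10) × (1 − 0.43) × (1 − 0.28) = 0.92 × 0.90 × 0.57 × 0.72 = 0.3398112

0.3398112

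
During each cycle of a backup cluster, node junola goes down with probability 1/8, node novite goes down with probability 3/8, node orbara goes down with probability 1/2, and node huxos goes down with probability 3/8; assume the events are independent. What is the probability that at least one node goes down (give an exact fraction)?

P(none) = (1 − 1/8) × (1 − 3/8) × (1 − 1/2) × (1 − 3/8) = 7/8 × 5/8 × 1/2 × 5/8 = 175/1024
P(at least one) = 1 − 175/1024 = 849/1024

849/1024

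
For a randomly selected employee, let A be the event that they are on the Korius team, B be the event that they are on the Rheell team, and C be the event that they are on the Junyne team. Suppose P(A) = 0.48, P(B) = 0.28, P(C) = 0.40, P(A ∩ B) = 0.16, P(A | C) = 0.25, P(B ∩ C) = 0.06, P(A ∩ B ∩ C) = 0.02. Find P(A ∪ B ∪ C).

P(A ∩ C) = P(C)·P(A|C) = 0.40 × 0.25 = 0.10
P(A ∪ B ∪ C) = 0.48 + 0.28 + 0.40 − 0.16 − 0.10 − 0.06 + 0.02 = 0.86

0.86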